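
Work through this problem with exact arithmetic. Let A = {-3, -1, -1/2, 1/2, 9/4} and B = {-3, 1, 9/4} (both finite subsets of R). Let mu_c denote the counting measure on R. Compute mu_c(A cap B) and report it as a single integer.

Counting measure on a finite set equals cardinality. mu_c(A cap B) = |A cap B| (elements appearing in both).
Enumerating the elements of A that also lie in B gives 2 element(s).
So mu_c(A cap B) = 2.

2


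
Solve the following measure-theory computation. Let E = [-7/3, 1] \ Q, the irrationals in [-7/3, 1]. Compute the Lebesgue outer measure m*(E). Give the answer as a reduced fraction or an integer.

The interval I = [-7/3, 1] has m(I) = 1 - (-7/3) = 10/3 (endpoints are measure-zero, so open/closed/half-open agree). Write I = (I cap Q) u (I \ Q). The rationals in I are countable, so m*(I cap Q) = 0 (cover each rational by intervals whose total length is arbitrarily small). By countable subadditivity m*(I) <= m*(I cap Q) + m*(I \ Q), hence m*(I \ Q) >= m(I) = 10/3. The reverse inequality m*(I \ Q) <= m*(I) = 10/3 is trivial since (I \ Q) is a subset of I. Therefore m*(I \ Q) = 10/3.

10/3


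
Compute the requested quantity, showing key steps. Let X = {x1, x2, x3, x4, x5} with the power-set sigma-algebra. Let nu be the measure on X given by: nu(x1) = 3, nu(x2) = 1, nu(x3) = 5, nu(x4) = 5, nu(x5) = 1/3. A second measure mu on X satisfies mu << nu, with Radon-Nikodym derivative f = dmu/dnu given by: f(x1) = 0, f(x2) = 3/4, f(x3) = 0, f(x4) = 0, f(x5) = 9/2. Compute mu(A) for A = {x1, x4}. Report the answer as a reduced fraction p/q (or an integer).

By the defining property of the Radon-Nikodym derivative, for every measurable set A,
  mu(A) = integral_A f dnu.
Since nu is a discrete measure concentrated on the atoms of X, the integral over A reduces to the sum
  mu(A) = sum_{x in A} f(x) * nu({x}).
Computing each term:
  x1: f(x1) * nu(x1) = 0 * 3 = 0.
  x4: f(x4) * nu(x4) = 0 * 5 = 0.
Summing: mu(A) = 0 + 0 = 0.

0


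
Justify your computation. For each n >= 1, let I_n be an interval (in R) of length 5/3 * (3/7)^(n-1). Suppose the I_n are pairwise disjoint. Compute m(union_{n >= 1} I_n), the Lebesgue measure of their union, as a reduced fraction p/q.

By countable additivity of the Lebesgue measure on pairwise disjoint measurable sets,
  m(union_{n >= 1} I_n) = sum_{n >= 1} m(I_n) = sum_{n >= 1} a * r^(n-1),
  with a = 5/3 and r = 3/7.
Since 0 < r = 3/7 < 1, the geometric series converges:
  sum_{n >= 1} a * r^(n-1) = a / (1 - r).
  = 5/3 / (1 - 3/7)
  = 5/3 / (4/7)
  = 35/12.

35/12


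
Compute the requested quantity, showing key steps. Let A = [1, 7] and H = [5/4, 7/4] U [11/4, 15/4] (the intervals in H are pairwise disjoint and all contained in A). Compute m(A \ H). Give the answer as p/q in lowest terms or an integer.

The ambient interval has length m(A) = 7 - 1 = 6.
Since the holes are disjoint and sit inside A, by finite additivity
  m(H) = sum_i (b_i - a_i), and m(A \ H) = m(A) - m(H).
Computing the hole measures:
  m(H_1) = 7/4 - 5/4 = 1/2.
  m(H_2) = 15/4 - 11/4 = 1.
Summed: m(H) = 1/2 + 1 = 3/2.
So m(A \ H) = 6 - 3/2 = 9/2.

9/2


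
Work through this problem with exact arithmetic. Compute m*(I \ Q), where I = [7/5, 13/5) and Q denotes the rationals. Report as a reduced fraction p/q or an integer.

The interval I = [7/5, 13/5) has m(I) = 13/5 - 7/5 = 6/5 (endpoints are measure-zero, so open/closed/half-open agree). Write I = (I cap Q) u (I \ Q). The rationals in I are countable, so m*(I cap Q) = 0 (cover each rational by intervals whose total length is arbitrarily small). By countable subadditivity m*(I) <= m*(I cap Q) + m*(I \ Q), hence m*(I \ Q) >= m(I) = 6/5. The reverse inequality m*(I \ Q) <= m*(I) = 6/5 is trivial since (I \ Q) is a subset of I. Therefore m*(I \ Q) = 6/5.

6/5


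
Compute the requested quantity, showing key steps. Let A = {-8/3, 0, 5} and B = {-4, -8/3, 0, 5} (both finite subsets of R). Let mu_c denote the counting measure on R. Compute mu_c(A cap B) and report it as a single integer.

Counting measure on a finite set equals cardinality. mu_c(A cap B) = |A cap B| (elements appearing in both).
Enumerating the elements of A that also lie in B gives 3 element(s).
So mu_c(A cap B) = 3.

3


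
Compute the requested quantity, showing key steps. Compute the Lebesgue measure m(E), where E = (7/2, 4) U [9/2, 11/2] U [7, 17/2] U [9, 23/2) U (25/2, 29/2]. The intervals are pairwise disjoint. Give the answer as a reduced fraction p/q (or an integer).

For pairwise disjoint intervals, m(union_i I_i) = sum_i m(I_i),
and m is invariant under swapping open/closed endpoints (single points have measure 0).
So m(E) = sum_i (b_i - a_i).
  I_1 has length 4 - 7/2 = 1/2.
  I_2 has length 11/2 - 9/2 = 1.
  I_3 has length 17/2 - 7 = 3/2.
  I_4 has length 23/2 - 9 = 5/2.
  I_5 has length 29/2 - 25/2 = 2.
Summing:
  m(E) = 1/2 + 1 + 3/2 + 5/2 + 2 = 15/2.

15/2


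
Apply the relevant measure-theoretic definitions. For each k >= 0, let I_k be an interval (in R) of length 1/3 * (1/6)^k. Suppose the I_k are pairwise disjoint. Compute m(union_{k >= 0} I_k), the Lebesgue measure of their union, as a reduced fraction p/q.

By countable additivity of the Lebesgue measure on pairwise disjoint measurable sets,
  m(union_{k >= 0} I_k) = sum_{k >= 0} m(I_k) = sum_{k >= 0} a * r^k,
  with a = 1/3 and r = 1/6.
Since 0 < r = 1/6 < 1, the geometric series converges:
  sum_{k >= 0} a * r^k = a / (1 - r).
  = 1/3 / (1 - 1/6)
  = 1/3 / (5/6)
  = 2/5.

2/5


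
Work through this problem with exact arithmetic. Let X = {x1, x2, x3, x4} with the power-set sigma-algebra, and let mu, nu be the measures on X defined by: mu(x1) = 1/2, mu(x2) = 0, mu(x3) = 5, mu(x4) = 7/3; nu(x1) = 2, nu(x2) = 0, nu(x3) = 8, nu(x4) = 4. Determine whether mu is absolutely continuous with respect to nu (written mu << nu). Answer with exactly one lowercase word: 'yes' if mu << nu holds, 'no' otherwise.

mu << nu means: every nu-null measurable set is also mu-null; equivalently, for every atom x, if nu({x}) = 0 then mu({x}) = 0.
Checking each atom:
  x1: nu = 2 > 0 -> no constraint.
  x2: nu = 0, mu = 0 -> consistent with mu << nu.
  x3: nu = 8 > 0 -> no constraint.
  x4: nu = 4 > 0 -> no constraint.
No atom violates the condition. Therefore mu << nu.

yes


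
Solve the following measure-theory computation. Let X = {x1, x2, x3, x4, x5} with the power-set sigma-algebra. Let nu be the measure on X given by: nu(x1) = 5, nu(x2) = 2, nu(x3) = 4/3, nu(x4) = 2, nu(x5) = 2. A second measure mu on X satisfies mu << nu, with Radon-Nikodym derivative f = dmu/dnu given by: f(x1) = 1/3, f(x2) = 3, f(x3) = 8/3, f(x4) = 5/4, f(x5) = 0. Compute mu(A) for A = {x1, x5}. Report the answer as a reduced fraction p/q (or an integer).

By the defining property of the Radon-Nikodym derivative, for every measurable set A,
  mu(A) = integral_A f dnu.
Since nu is a discrete measure concentrated on the atoms of X, the integral over A reduces to the sum
  mu(A) = sum_{x in A} f(x) * nu({x}).
Computing each term:
  x1: f(x1) * nu(x1) = 1/3 * 5 = 5/3.
  x5: f(x5) * nu(x5) = 0 * 2 = 0.
Summing: mu(A) = 5/3 + 0 = 5/3.

5/3


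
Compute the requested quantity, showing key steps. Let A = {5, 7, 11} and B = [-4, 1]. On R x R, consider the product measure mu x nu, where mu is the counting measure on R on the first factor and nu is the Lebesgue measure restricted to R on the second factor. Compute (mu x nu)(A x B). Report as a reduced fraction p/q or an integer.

For a measurable rectangle A x B, the product measure satisfies
  (mu x nu)(A x B) = mu(A) * nu(B).
  mu(A) = 3.
  nu(B) = 5.
  (mu x nu)(A x B) = 3 * 5 = 15.

15


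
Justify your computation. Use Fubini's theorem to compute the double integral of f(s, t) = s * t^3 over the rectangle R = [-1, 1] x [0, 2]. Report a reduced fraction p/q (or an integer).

f(s, t) is a tensor product of a function of s and a function of t, and both factors are bounded continuous (hence Lebesgue integrable) on the rectangle, so Fubini's theorem applies:
  integral_R f d(m x m) = (integral_a1^b1 s ds) * (integral_a2^b2 t^3 dt).
Inner integral in s: integral_{-1}^{1} s ds = (1^2 - (-1)^2)/2
  = 0.
Inner integral in t: integral_{0}^{2} t^3 dt = (2^4 - 0^4)/4
  = 4.
Product: (0) * (4) = 0.

0


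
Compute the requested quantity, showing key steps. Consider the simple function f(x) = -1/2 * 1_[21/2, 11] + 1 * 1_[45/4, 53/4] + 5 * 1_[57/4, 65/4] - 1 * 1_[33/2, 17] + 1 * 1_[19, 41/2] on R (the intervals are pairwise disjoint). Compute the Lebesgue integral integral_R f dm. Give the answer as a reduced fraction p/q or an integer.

For a simple function f = sum_i c_i * 1_{A_i} with disjoint A_i,
  integral f dm = sum_i c_i * m(A_i).
Lengths of the A_i:
  m(A_1) = 11 - 21/2 = 1/2.
  m(A_2) = 53/4 - 45/4 = 2.
  m(A_3) = 65/4 - 57/4 = 2.
  m(A_4) = 17 - 33/2 = 1/2.
  m(A_5) = 41/2 - 19 = 3/2.
Contributions c_i * m(A_i):
  (-1/2) * (1/2) = -1/4.
  (1) * (2) = 2.
  (5) * (2) = 10.
  (-1) * (1/2) = -1/2.
  (1) * (3/2) = 3/2.
Total: -1/4 + 2 + 10 - 1/2 + 3/2 = 51/4.

51/4


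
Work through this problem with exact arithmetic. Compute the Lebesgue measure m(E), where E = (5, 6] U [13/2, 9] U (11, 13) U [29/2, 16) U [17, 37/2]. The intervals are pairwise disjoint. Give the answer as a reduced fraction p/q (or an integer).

For pairwise disjoint intervals, m(union_i I_i) = sum_i m(I_i),
and m is invariant under swapping open/closed endpoints (single points have measure 0).
So m(E) = sum_i (b_i - a_i).
  I_1 has length 6 - 5 = 1.
  I_2 has length 9 - 13/2 = 5/2.
  I_3 has length 13 - 11 = 2.
  I_4 has length 16 - 29/2 = 3/2.
  I_5 has length 37/2 - 17 = 3/2.
Summing:
  m(E) = 1 + 5/2 + 2 + 3/2 + 3/2 = 17/2.

17/2


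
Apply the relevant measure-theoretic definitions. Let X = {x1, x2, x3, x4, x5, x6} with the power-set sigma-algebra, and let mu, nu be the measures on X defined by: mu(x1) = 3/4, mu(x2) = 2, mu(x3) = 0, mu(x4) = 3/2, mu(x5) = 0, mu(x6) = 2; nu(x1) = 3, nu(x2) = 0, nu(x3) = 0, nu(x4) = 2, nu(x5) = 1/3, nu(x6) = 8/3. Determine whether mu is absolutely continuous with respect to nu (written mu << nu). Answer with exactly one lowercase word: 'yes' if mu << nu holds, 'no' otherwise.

mu << nu means: every nu-null measurable set is also mu-null; equivalently, for every atom x, if nu({x}) = 0 then mu({x}) = 0.
Checking each atom:
  x1: nu = 3 > 0 -> no constraint.
  x2: nu = 0, mu = 2 > 0 -> violates mu << nu.
  x3: nu = 0, mu = 0 -> consistent with mu << nu.
  x4: nu = 2 > 0 -> no constraint.
  x5: nu = 1/3 > 0 -> no constraint.
  x6: nu = 8/3 > 0 -> no constraint.
The atom(s) x2 violate the condition (nu = 0 but mu > 0). Therefore mu is NOT absolutely continuous w.r.t. nu.

no


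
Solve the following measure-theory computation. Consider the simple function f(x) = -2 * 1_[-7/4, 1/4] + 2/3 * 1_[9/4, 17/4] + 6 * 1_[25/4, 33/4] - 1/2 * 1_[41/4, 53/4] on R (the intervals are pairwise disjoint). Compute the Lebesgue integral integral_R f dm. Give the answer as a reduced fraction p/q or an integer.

For a simple function f = sum_i c_i * 1_{A_i} with disjoint A_i,
  integral f dm = sum_i c_i * m(A_i).
Lengths of the A_i:
  m(A_1) = 1/4 - (-7/4) = 2.
  m(A_2) = 17/4 - 9/4 = 2.
  m(A_3) = 33/4 - 25/4 = 2.
  m(A_4) = 53/4 - 41/4 = 3.
Contributions c_i * m(A_i):
  (-2) * (2) = -4.
  (2/3) * (2) = 4/3.
  (6) * (2) = 12.
  (-1/2) * (3) = -3/2.
Total: -4 + 4/3 + 12 - 3/2 = 47/6.

47/6


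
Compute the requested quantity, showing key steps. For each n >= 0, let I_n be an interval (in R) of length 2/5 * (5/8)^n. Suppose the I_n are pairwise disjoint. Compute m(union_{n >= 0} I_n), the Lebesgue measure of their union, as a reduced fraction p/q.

By countable additivity of the Lebesgue measure on pairwise disjoint measurable sets,
  m(union_{n >= 0} I_n) = sum_{n >= 0} m(I_n) = sum_{n >= 0} a * r^n,
  with a = 2/5 and r = 5/8.
Since 0 < r = 5/8 < 1, the geometric series converges:
  sum_{n >= 0} a * r^n = a / (1 - r).
  = 2/5 / (1 - 5/8)
  = 2/5 / (3/8)
  = 16/15.

16/15


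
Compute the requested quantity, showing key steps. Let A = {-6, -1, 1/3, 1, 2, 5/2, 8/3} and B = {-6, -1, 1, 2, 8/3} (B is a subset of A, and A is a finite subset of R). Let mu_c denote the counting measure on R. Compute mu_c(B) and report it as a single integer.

Counting measure assigns mu_c(E) = |E| (number of elements) when E is finite.
B has 5 element(s), so mu_c(B) = 5.

5


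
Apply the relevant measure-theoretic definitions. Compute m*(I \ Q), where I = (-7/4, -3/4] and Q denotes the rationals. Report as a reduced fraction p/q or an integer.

The interval I = (-7/4, -3/4] has m(I) = -3/4 - (-7/4) = 1 (endpoints are measure-zero, so open/closed/half-open agree). Write I = (I cap Q) u (I \ Q). The rationals in I are countable, so m*(I cap Q) = 0 (cover each rational by intervals whose total length is arbitrarily small). By countable subadditivity m*(I) <= m*(I cap Q) + m*(I \ Q), hence m*(I \ Q) >= m(I) = 1. The reverse inequality m*(I \ Q) <= m*(I) = 1 is trivial since (I \ Q) is a subset of I. Therefore m*(I \ Q) = 1.

1


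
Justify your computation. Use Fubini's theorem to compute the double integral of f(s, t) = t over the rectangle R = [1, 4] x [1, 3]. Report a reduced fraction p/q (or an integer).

f(s, t) is a tensor product of a function of s and a function of t, and both factors are bounded continuous (hence Lebesgue integrable) on the rectangle, so Fubini's theorem applies:
  integral_R f d(m x m) = (integral_a1^b1 1 ds) * (integral_a2^b2 t dt).
Inner integral in s: integral_{1}^{4} 1 ds = (4^1 - 1^1)/1
  = 3.
Inner integral in t: integral_{1}^{3} t dt = (3^2 - 1^2)/2
  = 4.
Product: (3) * (4) = 12.

12


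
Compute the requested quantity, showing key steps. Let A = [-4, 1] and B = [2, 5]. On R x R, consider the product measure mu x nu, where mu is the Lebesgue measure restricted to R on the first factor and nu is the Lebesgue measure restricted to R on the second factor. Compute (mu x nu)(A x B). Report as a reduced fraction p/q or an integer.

For a measurable rectangle A x B, the product measure satisfies
  (mu x nu)(A x B) = mu(A) * nu(B).
  mu(A) = 5.
  nu(B) = 3.
  (mu x nu)(A x B) = 5 * 3 = 15.

15


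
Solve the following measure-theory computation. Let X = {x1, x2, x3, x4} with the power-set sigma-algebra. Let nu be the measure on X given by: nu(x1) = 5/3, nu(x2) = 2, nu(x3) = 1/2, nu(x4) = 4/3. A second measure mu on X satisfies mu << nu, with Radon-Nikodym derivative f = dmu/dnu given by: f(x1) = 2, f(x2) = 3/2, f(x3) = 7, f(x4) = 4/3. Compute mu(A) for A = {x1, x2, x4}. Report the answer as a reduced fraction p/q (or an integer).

By the defining property of the Radon-Nikodym derivative, for every measurable set A,
  mu(A) = integral_A f dnu.
Since nu is a discrete measure concentrated on the atoms of X, the integral over A reduces to the sum
  mu(A) = sum_{x in A} f(x) * nu({x}).
Computing each term:
  x1: f(x1) * nu(x1) = 2 * 5/3 = 10/3.
  x2: f(x2) * nu(x2) = 3/2 * 2 = 3.
  x4: f(x4) * nu(x4) = 4/3 * 4/3 = 16/9.
Summing: mu(A) = 10/3 + 3 + 16/9 = 73/9.

73/9


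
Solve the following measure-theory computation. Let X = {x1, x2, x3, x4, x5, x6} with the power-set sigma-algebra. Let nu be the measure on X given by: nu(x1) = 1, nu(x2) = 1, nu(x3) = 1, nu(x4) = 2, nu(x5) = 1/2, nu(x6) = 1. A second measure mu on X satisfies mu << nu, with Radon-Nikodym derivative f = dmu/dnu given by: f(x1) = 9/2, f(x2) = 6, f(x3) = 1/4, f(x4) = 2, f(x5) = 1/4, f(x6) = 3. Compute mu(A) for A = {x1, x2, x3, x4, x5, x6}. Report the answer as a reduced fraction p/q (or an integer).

By the defining property of the Radon-Nikodym derivative, for every measurable set A,
  mu(A) = integral_A f dnu.
Since nu is a discrete measure concentrated on the atoms of X, the integral over A reduces to the sum
  mu(A) = sum_{x in A} f(x) * nu({x}).
Computing each term:
  x1: f(x1) * nu(x1) = 9/2 * 1 = 9/2.
  x2: f(x2) * nu(x2) = 6 * 1 = 6.
  x3: f(x3) * nu(x3) = 1/4 * 1 = 1/4.
  x4: f(x4) * nu(x4) = 2 * 2 = 4.
  x5: f(x5) * nu(x5) = 1/4 * 1/2 = 1/8.
  x6: f(x6) * nu(x6) = 3 * 1 = 3.
Summing: mu(A) = 9/2 + 6 + 1/4 + 4 + 1/8 + 3 = 143/8.

143/8


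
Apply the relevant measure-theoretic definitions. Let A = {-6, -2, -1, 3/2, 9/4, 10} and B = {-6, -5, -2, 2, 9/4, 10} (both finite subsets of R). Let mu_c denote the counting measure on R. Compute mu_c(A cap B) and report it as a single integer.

Counting measure on a finite set equals cardinality. mu_c(A cap B) = |A cap B| (elements appearing in both).
Enumerating the elements of A that also lie in B gives 4 element(s).
So mu_c(A cap B) = 4.

4


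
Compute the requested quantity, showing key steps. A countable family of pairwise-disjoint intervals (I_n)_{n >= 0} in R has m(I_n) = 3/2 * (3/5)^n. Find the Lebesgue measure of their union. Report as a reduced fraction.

By countable additivity of the Lebesgue measure on pairwise disjoint measurable sets,
  m(union_{n >= 0} I_n) = sum_{n >= 0} m(I_n) = sum_{n >= 0} a * r^n,
  with a = 3/2 and r = 3/5.
Since 0 < r = 3/5 < 1, the geometric series converges:
  sum_{n >= 0} a * r^n = a / (1 - r).
  = 3/2 / (1 - 3/5)
  = 3/2 / (2/5)
  = 15/4.

15/4


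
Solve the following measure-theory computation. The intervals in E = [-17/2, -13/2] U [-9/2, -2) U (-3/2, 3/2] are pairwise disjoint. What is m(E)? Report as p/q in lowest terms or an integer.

For pairwise disjoint intervals, m(union_i I_i) = sum_i m(I_i),
and m is invariant under swapping open/closed endpoints (single points have measure 0).
So m(E) = sum_i (b_i - a_i).
  I_1 has length -13/2 - (-17/2) = 2.
  I_2 has length -2 - (-9/2) = 5/2.
  I_3 has length 3/2 - (-3/2) = 3.
Summing:
  m(E) = 2 + 5/2 + 3 = 15/2.

15/2


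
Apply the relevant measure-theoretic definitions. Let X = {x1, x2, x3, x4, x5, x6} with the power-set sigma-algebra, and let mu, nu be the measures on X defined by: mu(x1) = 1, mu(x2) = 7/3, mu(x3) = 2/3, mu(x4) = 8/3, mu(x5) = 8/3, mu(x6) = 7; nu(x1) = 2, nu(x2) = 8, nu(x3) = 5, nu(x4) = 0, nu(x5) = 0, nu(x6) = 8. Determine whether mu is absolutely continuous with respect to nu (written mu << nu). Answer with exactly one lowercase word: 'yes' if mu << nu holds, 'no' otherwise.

mu << nu means: every nu-null measurable set is also mu-null; equivalently, for every atom x, if nu({x}) = 0 then mu({x}) = 0.
Checking each atom:
  x1: nu = 2 > 0 -> no constraint.
  x2: nu = 8 > 0 -> no constraint.
  x3: nu = 5 > 0 -> no constraint.
  x4: nu = 0, mu = 8/3 > 0 -> violates mu << nu.
  x5: nu = 0, mu = 8/3 > 0 -> violates mu << nu.
  x6: nu = 8 > 0 -> no constraint.
The atom(s) x4, x5 violate the condition (nu = 0 but mu > 0). Therefore mu is NOT absolutely continuous w.r.t. nu.

no


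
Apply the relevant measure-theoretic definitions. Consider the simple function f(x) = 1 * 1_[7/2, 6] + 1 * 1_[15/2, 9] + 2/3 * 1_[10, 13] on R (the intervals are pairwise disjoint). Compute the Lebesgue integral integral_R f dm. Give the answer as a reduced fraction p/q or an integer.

For a simple function f = sum_i c_i * 1_{A_i} with disjoint A_i,
  integral f dm = sum_i c_i * m(A_i).
Lengths of the A_i:
  m(A_1) = 6 - 7/2 = 5/2.
  m(A_2) = 9 - 15/2 = 3/2.
  m(A_3) = 13 - 10 = 3.
Contributions c_i * m(A_i):
  (1) * (5/2) = 5/2.
  (1) * (3/2) = 3/2.
  (2/3) * (3) = 2.
Total: 5/2 + 3/2 + 2 = 6.

6


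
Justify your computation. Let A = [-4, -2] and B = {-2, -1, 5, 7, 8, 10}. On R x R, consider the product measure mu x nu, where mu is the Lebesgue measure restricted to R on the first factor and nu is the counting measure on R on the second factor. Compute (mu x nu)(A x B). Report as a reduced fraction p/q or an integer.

For a measurable rectangle A x B, the product measure satisfies
  (mu x nu)(A x B) = mu(A) * nu(B).
  mu(A) = 2.
  nu(B) = 6.
  (mu x nu)(A x B) = 2 * 6 = 12.

12


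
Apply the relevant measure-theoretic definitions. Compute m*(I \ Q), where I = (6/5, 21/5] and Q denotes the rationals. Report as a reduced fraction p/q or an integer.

The interval I = (6/5, 21/5] has m(I) = 21/5 - 6/5 = 3 (endpoints are measure-zero, so open/closed/half-open agree). Write I = (I cap Q) u (I \ Q). The rationals in I are countable, so m*(I cap Q) = 0 (cover each rational by intervals whose total length is arbitrarily small). By countable subadditivity m*(I) <= m*(I cap Q) + m*(I \ Q), hence m*(I \ Q) >= m(I) = 3. The reverse inequality m*(I \ Q) <= m*(I) = 3 is trivial since (I \ Q) is a subset of I. Therefore m*(I \ Q) = 3.

3


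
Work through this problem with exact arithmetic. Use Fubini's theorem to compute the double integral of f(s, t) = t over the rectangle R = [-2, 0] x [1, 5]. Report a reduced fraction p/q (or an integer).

f(s, t) is a tensor product of a function of s and a function of t, and both factors are bounded continuous (hence Lebesgue integrable) on the rectangle, so Fubini's theorem applies:
  integral_R f d(m x m) = (integral_a1^b1 1 ds) * (integral_a2^b2 t dt).
Inner integral in s: integral_{-2}^{0} 1 ds = (0^1 - (-2)^1)/1
  = 2.
Inner integral in t: integral_{1}^{5} t dt = (5^2 - 1^2)/2
  = 12.
Product: (2) * (12) = 24.

24


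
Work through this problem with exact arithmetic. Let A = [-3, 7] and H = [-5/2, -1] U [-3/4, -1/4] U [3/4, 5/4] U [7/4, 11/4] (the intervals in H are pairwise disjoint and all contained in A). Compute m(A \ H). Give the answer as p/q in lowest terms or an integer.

The ambient interval has length m(A) = 7 - (-3) = 10.
Since the holes are disjoint and sit inside A, by finite additivity
  m(H) = sum_i (b_i - a_i), and m(A \ H) = m(A) - m(H).
Computing the hole measures:
  m(H_1) = -1 - (-5/2) = 3/2.
  m(H_2) = -1/4 - (-3/4) = 1/2.
  m(H_3) = 5/4 - 3/4 = 1/2.
  m(H_4) = 11/4 - 7/4 = 1.
Summed: m(H) = 3/2 + 1/2 + 1/2 + 1 = 7/2.
So m(A \ H) = 10 - 7/2 = 13/2.

13/2


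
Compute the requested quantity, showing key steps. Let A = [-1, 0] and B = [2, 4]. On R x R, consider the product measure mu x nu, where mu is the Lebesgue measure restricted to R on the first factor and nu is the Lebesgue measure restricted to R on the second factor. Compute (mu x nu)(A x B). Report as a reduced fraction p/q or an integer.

For a measurable rectangle A x B, the product measure satisfies
  (mu x nu)(A x B) = mu(A) * nu(B).
  mu(A) = 1.
  nu(B) = 2.
  (mu x nu)(A x B) = 1 * 2 = 2.

2


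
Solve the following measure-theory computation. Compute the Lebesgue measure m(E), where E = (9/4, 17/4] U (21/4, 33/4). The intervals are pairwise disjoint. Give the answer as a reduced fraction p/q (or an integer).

For pairwise disjoint intervals, m(union_i I_i) = sum_i m(I_i),
and m is invariant under swapping open/closed endpoints (single points have measure 0).
So m(E) = sum_i (b_i - a_i).
  I_1 has length 17/4 - 9/4 = 2.
  I_2 has length 33/4 - 21/4 = 3.
Summing:
  m(E) = 2 + 3 = 5.

5


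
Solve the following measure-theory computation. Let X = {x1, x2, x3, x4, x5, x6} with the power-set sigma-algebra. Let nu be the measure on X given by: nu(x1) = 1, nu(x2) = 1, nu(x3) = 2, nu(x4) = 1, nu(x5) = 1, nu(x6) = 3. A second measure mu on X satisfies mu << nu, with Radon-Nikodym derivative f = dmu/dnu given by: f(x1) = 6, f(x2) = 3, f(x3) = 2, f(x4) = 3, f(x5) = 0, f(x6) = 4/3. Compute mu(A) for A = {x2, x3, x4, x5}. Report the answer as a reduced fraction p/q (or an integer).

By the defining property of the Radon-Nikodym derivative, for every measurable set A,
  mu(A) = integral_A f dnu.
Since nu is a discrete measure concentrated on the atoms of X, the integral over A reduces to the sum
  mu(A) = sum_{x in A} f(x) * nu({x}).
Computing each term:
  x2: f(x2) * nu(x2) = 3 * 1 = 3.
  x3: f(x3) * nu(x3) = 2 * 2 = 4.
  x4: f(x4) * nu(x4) = 3 * 1 = 3.
  x5: f(x5) * nu(x5) = 0 * 1 = 0.
Summing: mu(A) = 3 + 4 + 3 + 0 = 10.

10


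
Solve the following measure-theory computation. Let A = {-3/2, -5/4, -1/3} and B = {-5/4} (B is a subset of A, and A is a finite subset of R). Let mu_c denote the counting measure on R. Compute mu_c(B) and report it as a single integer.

Counting measure assigns mu_c(E) = |E| (number of elements) when E is finite.
B has 1 element(s), so mu_c(B) = 1.

1


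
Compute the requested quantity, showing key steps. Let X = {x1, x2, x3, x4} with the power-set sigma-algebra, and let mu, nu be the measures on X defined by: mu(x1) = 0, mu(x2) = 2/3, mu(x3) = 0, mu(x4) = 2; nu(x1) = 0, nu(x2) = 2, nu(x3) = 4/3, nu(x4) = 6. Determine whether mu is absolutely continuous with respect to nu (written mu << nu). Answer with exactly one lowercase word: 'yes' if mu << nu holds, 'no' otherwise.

mu << nu means: every nu-null measurable set is also mu-null; equivalently, for every atom x, if nu({x}) = 0 then mu({x}) = 0.
Checking each atom:
  x1: nu = 0, mu = 0 -> consistent with mu << nu.
  x2: nu = 2 > 0 -> no constraint.
  x3: nu = 4/3 > 0 -> no constraint.
  x4: nu = 6 > 0 -> no constraint.
No atom violates the condition. Therefore mu << nu.

yes


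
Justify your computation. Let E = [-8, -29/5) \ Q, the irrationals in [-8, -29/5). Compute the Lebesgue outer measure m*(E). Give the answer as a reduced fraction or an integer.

The interval I = [-8, -29/5) has m(I) = -29/5 - (-8) = 11/5 (endpoints are measure-zero, so open/closed/half-open agree). Write I = (I cap Q) u (I \ Q). The rationals in I are countable, so m*(I cap Q) = 0 (cover each rational by intervals whose total length is arbitrarily small). By countable subadditivity m*(I) <= m*(I cap Q) + m*(I \ Q), hence m*(I \ Q) >= m(I) = 11/5. The reverse inequality m*(I \ Q) <= m*(I) = 11/5 is trivial since (I \ Q) is a subset of I. Therefore m*(I \ Q) = 11/5.

11/5


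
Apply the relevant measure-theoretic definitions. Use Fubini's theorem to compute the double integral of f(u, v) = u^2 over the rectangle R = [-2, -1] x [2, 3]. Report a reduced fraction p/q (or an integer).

f(u, v) is a tensor product of a function of u and a function of v, and both factors are bounded continuous (hence Lebesgue integrable) on the rectangle, so Fubini's theorem applies:
  integral_R f d(m x m) = (integral_a1^b1 u^2 du) * (integral_a2^b2 1 dv).
Inner integral in u: integral_{-2}^{-1} u^2 du = ((-1)^3 - (-2)^3)/3
  = 7/3.
Inner integral in v: integral_{2}^{3} 1 dv = (3^1 - 2^1)/1
  = 1.
Product: (7/3) * (1) = 7/3.

7/3


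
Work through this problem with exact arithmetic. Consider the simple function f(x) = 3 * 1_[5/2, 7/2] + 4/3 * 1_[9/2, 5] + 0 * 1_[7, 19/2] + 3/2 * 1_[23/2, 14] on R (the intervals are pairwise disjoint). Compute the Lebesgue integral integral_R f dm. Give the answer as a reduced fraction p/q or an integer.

For a simple function f = sum_i c_i * 1_{A_i} with disjoint A_i,
  integral f dm = sum_i c_i * m(A_i).
Lengths of the A_i:
  m(A_1) = 7/2 - 5/2 = 1.
  m(A_2) = 5 - 9/2 = 1/2.
  m(A_3) = 19/2 - 7 = 5/2.
  m(A_4) = 14 - 23/2 = 5/2.
Contributions c_i * m(A_i):
  (3) * (1) = 3.
  (4/3) * (1/2) = 2/3.
  (0) * (5/2) = 0.
  (3/2) * (5/2) = 15/4.
Total: 3 + 2/3 + 0 + 15/4 = 89/12.

89/12


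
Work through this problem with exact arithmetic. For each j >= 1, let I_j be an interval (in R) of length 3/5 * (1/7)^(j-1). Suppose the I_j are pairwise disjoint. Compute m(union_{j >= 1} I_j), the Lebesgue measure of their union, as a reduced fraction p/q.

By countable additivity of the Lebesgue measure on pairwise disjoint measurable sets,
  m(union_{j >= 1} I_j) = sum_{j >= 1} m(I_j) = sum_{j >= 1} a * r^(j-1),
  with a = 3/5 and r = 1/7.
Since 0 < r = 1/7 < 1, the geometric series converges:
  sum_{j >= 1} a * r^(j-1) = a / (1 - r).
  = 3/5 / (1 - 1/7)
  = 3/5 / (6/7)
  = 7/10.

7/10


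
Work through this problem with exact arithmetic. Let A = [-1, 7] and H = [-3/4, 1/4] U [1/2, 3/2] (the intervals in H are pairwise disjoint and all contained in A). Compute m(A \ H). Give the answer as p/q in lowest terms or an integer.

The ambient interval has length m(A) = 7 - (-1) = 8.
Since the holes are disjoint and sit inside A, by finite additivity
  m(H) = sum_i (b_i - a_i), and m(A \ H) = m(A) - m(H).
Computing the hole measures:
  m(H_1) = 1/4 - (-3/4) = 1.
  m(H_2) = 3/2 - 1/2 = 1.
Summed: m(H) = 1 + 1 = 2.
So m(A \ H) = 8 - 2 = 6.

6


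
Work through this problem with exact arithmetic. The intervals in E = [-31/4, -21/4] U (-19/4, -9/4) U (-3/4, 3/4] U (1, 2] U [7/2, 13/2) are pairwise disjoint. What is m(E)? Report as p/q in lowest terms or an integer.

For pairwise disjoint intervals, m(union_i I_i) = sum_i m(I_i),
and m is invariant under swapping open/closed endpoints (single points have measure 0).
So m(E) = sum_i (b_i - a_i).
  I_1 has length -21/4 - (-31/4) = 5/2.
  I_2 has length -9/4 - (-19/4) = 5/2.
  I_3 has length 3/4 - (-3/4) = 3/2.
  I_4 has length 2 - 1 = 1.
  I_5 has length 13/2 - 7/2 = 3.
Summing:
  m(E) = 5/2 + 5/2 + 3/2 + 1 + 3 = 21/2.

21/2


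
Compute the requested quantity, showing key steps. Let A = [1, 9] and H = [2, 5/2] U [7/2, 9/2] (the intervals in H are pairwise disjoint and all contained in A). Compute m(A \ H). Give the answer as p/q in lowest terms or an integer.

The ambient interval has length m(A) = 9 - 1 = 8.
Since the holes are disjoint and sit inside A, by finite additivity
  m(H) = sum_i (b_i - a_i), and m(A \ H) = m(A) - m(H).
Computing the hole measures:
  m(H_1) = 5/2 - 2 = 1/2.
  m(H_2) = 9/2 - 7/2 = 1.
Summed: m(H) = 1/2 + 1 = 3/2.
So m(A \ H) = 8 - 3/2 = 13/2.

13/2


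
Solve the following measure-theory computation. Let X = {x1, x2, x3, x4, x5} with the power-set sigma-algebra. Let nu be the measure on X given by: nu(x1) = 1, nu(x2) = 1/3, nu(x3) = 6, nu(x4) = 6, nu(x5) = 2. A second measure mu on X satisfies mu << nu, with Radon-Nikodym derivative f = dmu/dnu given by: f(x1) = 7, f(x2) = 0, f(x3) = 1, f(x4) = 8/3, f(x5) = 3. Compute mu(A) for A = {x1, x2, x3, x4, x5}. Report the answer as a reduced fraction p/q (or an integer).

By the defining property of the Radon-Nikodym derivative, for every measurable set A,
  mu(A) = integral_A f dnu.
Since nu is a discrete measure concentrated on the atoms of X, the integral over A reduces to the sum
  mu(A) = sum_{x in A} f(x) * nu({x}).
Computing each term:
  x1: f(x1) * nu(x1) = 7 * 1 = 7.
  x2: f(x2) * nu(x2) = 0 * 1/3 = 0.
  x3: f(x3) * nu(x3) = 1 * 6 = 6.
  x4: f(x4) * nu(x4) = 8/3 * 6 = 16.
  x5: f(x5) * nu(x5) = 3 * 2 = 6.
Summing: mu(A) = 7 + 0 + 6 + 16 + 6 = 35.

35


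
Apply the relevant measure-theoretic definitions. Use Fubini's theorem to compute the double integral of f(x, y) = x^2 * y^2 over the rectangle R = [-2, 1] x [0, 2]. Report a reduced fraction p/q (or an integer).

f(x, y) is a tensor product of a function of x and a function of y, and both factors are bounded continuous (hence Lebesgue integrable) on the rectangle, so Fubini's theorem applies:
  integral_R f d(m x m) = (integral_a1^b1 x^2 dx) * (integral_a2^b2 y^2 dy).
Inner integral in x: integral_{-2}^{1} x^2 dx = (1^3 - (-2)^3)/3
  = 3.
Inner integral in y: integral_{0}^{2} y^2 dy = (2^3 - 0^3)/3
  = 8/3.
Product: (3) * (8/3) = 8.

8


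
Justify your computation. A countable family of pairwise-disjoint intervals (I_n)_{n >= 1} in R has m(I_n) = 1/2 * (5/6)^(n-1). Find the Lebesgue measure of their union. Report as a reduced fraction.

By countable additivity of the Lebesgue measure on pairwise disjoint measurable sets,
  m(union_{n >= 1} I_n) = sum_{n >= 1} m(I_n) = sum_{n >= 1} a * r^(n-1),
  with a = 1/2 and r = 5/6.
Since 0 < r = 5/6 < 1, the geometric series converges:
  sum_{n >= 1} a * r^(n-1) = a / (1 - r).
  = 1/2 / (1 - 5/6)
  = 1/2 / (1/6)
  = 3.

3


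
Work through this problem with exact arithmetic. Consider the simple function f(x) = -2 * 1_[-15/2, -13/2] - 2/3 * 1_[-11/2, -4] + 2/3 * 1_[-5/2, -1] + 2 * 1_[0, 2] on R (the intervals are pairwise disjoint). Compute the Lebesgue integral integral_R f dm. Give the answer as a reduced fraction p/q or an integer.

For a simple function f = sum_i c_i * 1_{A_i} with disjoint A_i,
  integral f dm = sum_i c_i * m(A_i).
Lengths of the A_i:
  m(A_1) = -13/2 - (-15/2) = 1.
  m(A_2) = -4 - (-11/2) = 3/2.
  m(A_3) = -1 - (-5/2) = 3/2.
  m(A_4) = 2 - 0 = 2.
Contributions c_i * m(A_i):
  (-2) * (1) = -2.
  (-2/3) * (3/2) = -1.
  (2/3) * (3/2) = 1.
  (2) * (2) = 4.
Total: -2 - 1 + 1 + 4 = 2.

2


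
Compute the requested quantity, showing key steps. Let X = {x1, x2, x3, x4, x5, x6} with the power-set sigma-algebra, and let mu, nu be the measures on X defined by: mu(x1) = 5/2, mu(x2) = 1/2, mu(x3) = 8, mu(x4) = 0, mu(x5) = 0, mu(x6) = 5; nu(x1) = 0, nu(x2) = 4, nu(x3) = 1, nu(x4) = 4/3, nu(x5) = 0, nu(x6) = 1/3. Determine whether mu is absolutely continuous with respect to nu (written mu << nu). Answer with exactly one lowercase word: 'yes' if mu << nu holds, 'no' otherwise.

mu << nu means: every nu-null measurable set is also mu-null; equivalently, for every atom x, if nu({x}) = 0 then mu({x}) = 0.
Checking each atom:
  x1: nu = 0, mu = 5/2 > 0 -> violates mu << nu.
  x2: nu = 4 > 0 -> no constraint.
  x3: nu = 1 > 0 -> no constraint.
  x4: nu = 4/3 > 0 -> no constraint.
  x5: nu = 0, mu = 0 -> consistent with mu << nu.
  x6: nu = 1/3 > 0 -> no constraint.
The atom(s) x1 violate the condition (nu = 0 but mu > 0). Therefore mu is NOT absolutely continuous w.r.t. nu.

no


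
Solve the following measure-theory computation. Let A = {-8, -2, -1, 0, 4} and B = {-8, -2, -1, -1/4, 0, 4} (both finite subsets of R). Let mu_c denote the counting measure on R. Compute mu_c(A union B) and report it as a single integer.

Counting measure on a finite set equals cardinality. By inclusion-exclusion, |A union B| = |A| + |B| - |A cap B|.
|A| = 5, |B| = 6, |A cap B| = 5.
So mu_c(A union B) = 5 + 6 - 5 = 6.

6


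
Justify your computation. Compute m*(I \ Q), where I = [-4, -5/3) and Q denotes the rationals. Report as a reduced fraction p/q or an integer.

The interval I = [-4, -5/3) has m(I) = -5/3 - (-4) = 7/3 (endpoints are measure-zero, so open/closed/half-open agree). Write I = (I cap Q) u (I \ Q). The rationals in I are countable, so m*(I cap Q) = 0 (cover each rational by intervals whose total length is arbitrarily small). By countable subadditivity m*(I) <= m*(I cap Q) + m*(I \ Q), hence m*(I \ Q) >= m(I) = 7/3. The reverse inequality m*(I \ Q) <= m*(I) = 7/3 is trivial since (I \ Q) is a subset of I. Therefore m*(I \ Q) = 7/3.

7/3


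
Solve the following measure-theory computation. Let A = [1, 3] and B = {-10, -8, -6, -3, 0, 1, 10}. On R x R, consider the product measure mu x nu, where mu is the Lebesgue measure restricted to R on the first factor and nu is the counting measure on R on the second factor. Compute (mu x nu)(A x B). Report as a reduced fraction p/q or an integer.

For a measurable rectangle A x B, the product measure satisfies
  (mu x nu)(A x B) = mu(A) * nu(B).
  mu(A) = 2.
  nu(B) = 7.
  (mu x nu)(A x B) = 2 * 7 = 14.

14


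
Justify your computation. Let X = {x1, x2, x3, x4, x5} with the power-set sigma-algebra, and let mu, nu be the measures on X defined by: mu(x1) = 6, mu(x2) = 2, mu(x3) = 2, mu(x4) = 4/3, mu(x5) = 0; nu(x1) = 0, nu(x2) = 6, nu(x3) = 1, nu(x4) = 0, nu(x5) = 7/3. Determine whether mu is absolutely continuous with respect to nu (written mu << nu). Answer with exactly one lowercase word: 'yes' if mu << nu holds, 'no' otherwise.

mu << nu means: every nu-null measurable set is also mu-null; equivalently, for every atom x, if nu({x}) = 0 then mu({x}) = 0.
Checking each atom:
  x1: nu = 0, mu = 6 > 0 -> violates mu << nu.
  x2: nu = 6 > 0 -> no constraint.
  x3: nu = 1 > 0 -> no constraint.
  x4: nu = 0, mu = 4/3 > 0 -> violates mu << nu.
  x5: nu = 7/3 > 0 -> no constraint.
The atom(s) x1, x4 violate the condition (nu = 0 but mu > 0). Therefore mu is NOT absolutely continuous w.r.t. nu.

no


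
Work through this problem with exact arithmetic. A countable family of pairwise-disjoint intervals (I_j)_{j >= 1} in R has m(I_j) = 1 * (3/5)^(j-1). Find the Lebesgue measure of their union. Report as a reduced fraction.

By countable additivity of the Lebesgue measure on pairwise disjoint measurable sets,
  m(union_{j >= 1} I_j) = sum_{j >= 1} m(I_j) = sum_{j >= 1} a * r^(j-1),
  with a = 1 and r = 3/5.
Since 0 < r = 3/5 < 1, the geometric series converges:
  sum_{j >= 1} a * r^(j-1) = a / (1 - r).
  = 1 / (1 - 3/5)
  = 1 / (2/5)
  = 5/2.

5/2


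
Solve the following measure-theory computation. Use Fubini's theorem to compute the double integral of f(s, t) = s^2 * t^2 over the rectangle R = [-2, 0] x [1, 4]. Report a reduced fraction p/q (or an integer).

f(s, t) is a tensor product of a function of s and a function of t, and both factors are bounded continuous (hence Lebesgue integrable) on the rectangle, so Fubini's theorem applies:
  integral_R f d(m x m) = (integral_a1^b1 s^2 ds) * (integral_a2^b2 t^2 dt).
Inner integral in s: integral_{-2}^{0} s^2 ds = (0^3 - (-2)^3)/3
  = 8/3.
Inner integral in t: integral_{1}^{4} t^2 dt = (4^3 - 1^3)/3
  = 21.
Product: (8/3) * (21) = 56.

56


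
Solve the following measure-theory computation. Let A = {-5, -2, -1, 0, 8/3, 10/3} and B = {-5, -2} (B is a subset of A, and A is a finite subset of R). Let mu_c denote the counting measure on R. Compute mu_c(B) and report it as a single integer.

Counting measure assigns mu_c(E) = |E| (number of elements) when E is finite.
B has 2 element(s), so mu_c(B) = 2.

2


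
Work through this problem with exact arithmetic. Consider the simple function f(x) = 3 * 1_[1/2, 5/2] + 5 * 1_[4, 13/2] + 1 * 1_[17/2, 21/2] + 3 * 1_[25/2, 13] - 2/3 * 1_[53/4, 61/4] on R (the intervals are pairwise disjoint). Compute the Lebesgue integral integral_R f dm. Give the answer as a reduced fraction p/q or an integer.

For a simple function f = sum_i c_i * 1_{A_i} with disjoint A_i,
  integral f dm = sum_i c_i * m(A_i).
Lengths of the A_i:
  m(A_1) = 5/2 - 1/2 = 2.
  m(A_2) = 13/2 - 4 = 5/2.
  m(A_3) = 21/2 - 17/2 = 2.
  m(A_4) = 13 - 25/2 = 1/2.
  m(A_5) = 61/4 - 53/4 = 2.
Contributions c_i * m(A_i):
  (3) * (2) = 6.
  (5) * (5/2) = 25/2.
  (1) * (2) = 2.
  (3) * (1/2) = 3/2.
  (-2/3) * (2) = -4/3.
Total: 6 + 25/2 + 2 + 3/2 - 4/3 = 62/3.

62/3


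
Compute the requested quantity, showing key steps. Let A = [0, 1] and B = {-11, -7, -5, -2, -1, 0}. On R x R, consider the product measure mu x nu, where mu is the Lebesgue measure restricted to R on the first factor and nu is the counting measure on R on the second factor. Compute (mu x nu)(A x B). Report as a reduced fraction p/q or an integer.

For a measurable rectangle A x B, the product measure satisfies
  (mu x nu)(A x B) = mu(A) * nu(B).
  mu(A) = 1.
  nu(B) = 6.
  (mu x nu)(A x B) = 1 * 6 = 6.

6


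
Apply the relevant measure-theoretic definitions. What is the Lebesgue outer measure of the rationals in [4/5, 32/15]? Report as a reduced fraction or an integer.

Q cap [4/5, 32/15] is countable; list its elements as q_1, q_2, ... . Fix eps > 0 and cover the k-th point by an interval of length eps * 2^(-k). The cover has total length eps * sum_{k>=1} 2^(-k) = eps, so by definition of outer measure m*(Q cap [4/5, 32/15]) <= eps. Since eps was arbitrary and m* >= 0, the outer measure is 0.

0


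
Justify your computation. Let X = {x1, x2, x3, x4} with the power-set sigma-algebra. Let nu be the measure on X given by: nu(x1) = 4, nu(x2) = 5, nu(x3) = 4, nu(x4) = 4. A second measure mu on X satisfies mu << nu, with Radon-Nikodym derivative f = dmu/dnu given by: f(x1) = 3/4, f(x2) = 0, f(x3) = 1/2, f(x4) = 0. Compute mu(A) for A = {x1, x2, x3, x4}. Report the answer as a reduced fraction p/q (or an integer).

By the defining property of the Radon-Nikodym derivative, for every measurable set A,
  mu(A) = integral_A f dnu.
Since nu is a discrete measure concentrated on the atoms of X, the integral over A reduces to the sum
  mu(A) = sum_{x in A} f(x) * nu({x}).
Computing each term:
  x1: f(x1) * nu(x1) = 3/4 * 4 = 3.
  x2: f(x2) * nu(x2) = 0 * 5 = 0.
  x3: f(x3) * nu(x3) = 1/2 * 4 = 2.
  x4: f(x4) * nu(x4) = 0 * 4 = 0.
Summing: mu(A) = 3 + 0 + 2 + 0 = 5.

5


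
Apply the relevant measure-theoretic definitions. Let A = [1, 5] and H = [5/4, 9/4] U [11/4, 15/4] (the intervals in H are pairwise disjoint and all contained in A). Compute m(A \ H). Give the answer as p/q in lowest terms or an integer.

The ambient interval has length m(A) = 5 - 1 = 4.
Since the holes are disjoint and sit inside A, by finite additivity
  m(H) = sum_i (b_i - a_i), and m(A \ H) = m(A) - m(H).
Computing the hole measures:
  m(H_1) = 9/4 - 5/4 = 1.
  m(H_2) = 15/4 - 11/4 = 1.
Summed: m(H) = 1 + 1 = 2.
So m(A \ H) = 4 - 2 = 2.

2
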